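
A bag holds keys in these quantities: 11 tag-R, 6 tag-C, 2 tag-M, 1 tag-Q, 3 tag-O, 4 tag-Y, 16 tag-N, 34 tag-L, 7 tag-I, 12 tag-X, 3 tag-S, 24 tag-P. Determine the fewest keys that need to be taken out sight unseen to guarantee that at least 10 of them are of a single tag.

The 12 tags are the holes; the keys drawn are the pigeons.
To avoid 10 of any one tag, the worst case takes at most 9 of each tag, or every key of a tag that has fewer than 9.
That gives 9 + 6 + 2 + 1 + 3 + 4 + 9 + 9 + 7 + 9 + 3 + 9 = 71 keys with no tag reaching 10.
The next key forces some tag to 10, so 71 + 1 = 72.

72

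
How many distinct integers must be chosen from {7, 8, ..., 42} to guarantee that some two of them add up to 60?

25

A set avoiding the sum 60 can contain at most one of each pair {x, 60−x}, plus the 12 elements whose complement lies outside the range or equal to its own complement.
The integers 7, …, 30 (24 of them) are such a set: any two sum to at least 7+8 = 15 and at most 29+30 = 59 < 60.
Any 25th integer completes one of the 12 pairs, so 25 choices force a sum of 60.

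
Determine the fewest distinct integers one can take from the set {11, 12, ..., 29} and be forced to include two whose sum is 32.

Group the elements by complementary pair {x, 32−x}: {11,21}, {12,20}, {13,19}, …, giving 5 two-element pairs, the single value 16 (it cannot pair with itself since the integers are distinct), and 8 integers whose partner 32−x falls outside [11,29].
By pigeonhole, treating each of those 14 groups as a pigeonhole, one can pick one integer per group — 14 integers — with no two summing to 32.
The 15th integer lands in an occupied pair, forcing a sum of 32.

15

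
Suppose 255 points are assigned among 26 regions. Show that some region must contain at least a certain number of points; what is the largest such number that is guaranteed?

By the pigeonhole principle, the 26 regions are the holes and the 255 points are the pigeons.
If every region held at most 9 points, the total would be at most 26 × 9 = 234, which is less than 255.
So some region holds at least ⌈255/26⌉ = 10 points.

10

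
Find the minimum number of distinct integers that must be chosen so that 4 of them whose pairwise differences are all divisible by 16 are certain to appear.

Integers whose pairwise differences are multiples of 16 are exactly those sharing a remainder mod 16. Pigeonhole: the 16 residue classes mod 16 are the pigeonholes.
With 48 integers one could put 3 in each residue class and have no class reach 4.
The 49th integer pushes some class to 4, so 16·3 + 1 = 49.

49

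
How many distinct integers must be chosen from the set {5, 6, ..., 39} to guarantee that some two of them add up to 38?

22

Two chosen integers sum to 38 exactly when both halves of some pair {x, 38−x} with 5 ≤ x ≤ 38−x ≤ 33 are chosen — 14 such pairs.
The remaining 7 elements (those with no distinct partner in range) can never complete a 38-sum, so the worst case takes all of them and one from each pair: 7 + 14 = 21.
By pigeonhole, the 22nd integer has to be the second member of some pair, so 21 + 1 = 22.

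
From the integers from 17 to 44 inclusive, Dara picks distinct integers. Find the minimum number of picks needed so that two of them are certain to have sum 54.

A set avoiding the sum 54 can contain at most one of each pair {x, 54−x}, plus the 8 elements whose complement lies outside the range or equal to its own complement.
The integers 27, …, 44 (18 of them) are such a set: any two sum to at least 27+28 = 55 > 54.
Any 19th integer completes one of the 10 pairs, so 19 choices force a sum of 54.

19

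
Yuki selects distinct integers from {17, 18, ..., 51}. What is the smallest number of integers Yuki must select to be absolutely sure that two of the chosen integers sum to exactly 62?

22

A set avoiding the sum 62 can contain at most one of each pair {x, 62−x}, plus the 7 elements whose complement lies outside the range or equal to its own complement.
The integers 31, …, 51 (21 of them) are such a set: any two sum to at least 31+32 = 63 > 62.
Pigeonhole: any 22nd integer completes one of the 14 pairs, so 22 choices force a sum of 62.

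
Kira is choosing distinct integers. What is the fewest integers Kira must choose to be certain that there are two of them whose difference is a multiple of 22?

23

Integers whose pairwise differences are multiples of 22 are exactly those sharing a remainder mod 22. By pigeonhole, the 22 residue classes mod 22 are the pigeonholes.
With 22 integers one could put 1 in each residue class and have no class reach 2.
The 23rd integer pushes some class to 2, so 22·1 + 1 = 23.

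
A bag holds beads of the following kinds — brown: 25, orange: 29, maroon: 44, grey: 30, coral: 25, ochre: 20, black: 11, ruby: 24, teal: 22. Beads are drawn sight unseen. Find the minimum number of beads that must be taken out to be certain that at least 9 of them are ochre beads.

In the worst case for collecting ochre beads, every non-ochre bead comes out first.
There are 25 + 29 + 44 + 30 + 25 + 11 + 24 + 22 = 210 non-ochre beads altogether.
After those, each further bead must be ochre, so 210 + 9 = 219 draws guarantee 9 ochre beads.

219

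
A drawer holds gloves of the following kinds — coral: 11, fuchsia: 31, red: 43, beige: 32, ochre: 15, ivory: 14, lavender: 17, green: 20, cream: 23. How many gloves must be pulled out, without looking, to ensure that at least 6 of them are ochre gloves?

197

In the worst case for collecting ochre gloves, every non-ochre glove comes out first.
There are 11 + 31 + 43 + 32 + 14 + 17 + 20 + 23 = 191 non-ochre gloves altogether.
After those, each further glove must be ochre, so 191 + 6 = 197 draws guarantee 6 ochre gloves.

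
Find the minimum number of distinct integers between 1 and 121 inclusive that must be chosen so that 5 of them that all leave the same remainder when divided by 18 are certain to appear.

73

By the pigeonhole principle, the 18 residue classes mod 18 are the pigeonholes.
With 72 integers one could put 4 in each residue class and have no class reach 5.
The 73rd integer pushes some class to 5, so 18·4 + 1 = 73.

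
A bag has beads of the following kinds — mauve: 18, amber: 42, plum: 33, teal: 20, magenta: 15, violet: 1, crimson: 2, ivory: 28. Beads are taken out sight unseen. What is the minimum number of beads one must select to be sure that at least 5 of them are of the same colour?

28

An adversary could hand out at most 4 beads per colour (violet, crimson run out sooner): 4 + 4 + 4 + 4 + 4 + 1 + 2 + 4 = 27 beads and still no colour has 5.
One more bead lands in a colour already at 4, so 28 draws are enough and 27 are not.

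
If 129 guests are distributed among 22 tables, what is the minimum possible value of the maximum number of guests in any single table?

Pigeonhole: the 22 tables are the holes and the 129 guests are the pigeons.
If every table held at most 5 guests, the total would be at most 22 × 5 = 110, which is less than 129.
So some table holds at least ⌈129/22⌉ = 6 guests.

6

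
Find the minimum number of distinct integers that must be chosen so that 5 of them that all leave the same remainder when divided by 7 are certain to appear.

The 7 residue classes mod 7 are the pigeonholes.
With 28 integers one could put 4 in each residue class and have no class reach 5.
The 29th integer pushes some class to 5, so 7·4 + 1 = 29.

29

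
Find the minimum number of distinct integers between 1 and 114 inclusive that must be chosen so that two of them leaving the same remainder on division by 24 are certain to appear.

25

The 24 residue classes mod 24 are the pigeonholes.
With 24 integers one could put 1 in each residue class and have no class reach 2.
The 25th integer pushes some class to 2, so 24·1 + 1 = 25.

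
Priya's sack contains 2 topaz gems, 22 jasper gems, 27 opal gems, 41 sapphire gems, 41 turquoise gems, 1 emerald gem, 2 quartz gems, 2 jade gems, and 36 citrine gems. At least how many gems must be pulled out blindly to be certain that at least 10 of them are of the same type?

Put each drawn gem into a box by type. The largest draw with every box below 10 takes min(count, 9) from each type; types with fewer than 9 contribute all they have.
Σ min(cᵢ, 9) = 2 + 9 + 9 + 9 + 9 + 1 + 2 + 2 + 9 = 52.
Draw number 52 + 1 = 53 must push one box to 10.

53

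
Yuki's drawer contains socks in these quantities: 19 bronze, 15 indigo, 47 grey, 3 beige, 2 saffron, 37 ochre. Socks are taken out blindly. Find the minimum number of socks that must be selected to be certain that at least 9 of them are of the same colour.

38

The 6 colours are the holes; the socks drawn are the pigeons.
To avoid 9 of any one colour, the worst case takes at most 8 of each colour, or every sock of a colour that has fewer than 8.
That gives 8 + 8 + 8 + 3 + 2 + 8 = 37 socks with no colour reaching 9.
The next sock forces some colour to 9, so 37 + 1 = 38.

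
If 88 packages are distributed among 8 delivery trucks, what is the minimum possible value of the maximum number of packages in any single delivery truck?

The 8 delivery trucks are the holes and the 88 packages are the pigeons.
If every delivery truck held at most 10 packages, the total would be at most 8 × 10 = 80, which is less than 88.
So some delivery truck holds at least ⌈88/8⌉ = 11 packages.

11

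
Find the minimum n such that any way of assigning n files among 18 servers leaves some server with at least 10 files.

With 162 files one could put exactly 9 in each of the 18 servers, and no server would reach 10.
One more file must land in a server that already has 9, giving it 10.
So 18 × 9 + 1 = 163 files are required.

163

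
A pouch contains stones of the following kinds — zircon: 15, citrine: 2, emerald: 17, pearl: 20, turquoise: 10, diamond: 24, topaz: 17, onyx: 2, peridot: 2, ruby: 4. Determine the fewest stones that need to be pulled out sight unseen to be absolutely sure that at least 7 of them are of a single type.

47

The 10 types are the holes; the stones drawn are the pigeons.
To avoid 7 of any one type, the worst case takes at most 6 of each type, or every stone of a type that has fewer than 6.
That gives 6 + 2 + 6 + 6 + 6 + 6 + 6 + 2 + 2 + 4 = 46 stones with no type reaching 7.
The next stone forces some type to 7, so 46 + 1 = 47.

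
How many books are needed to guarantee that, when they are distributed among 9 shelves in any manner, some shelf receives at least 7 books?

55

With 54 books one could put exactly 6 in each of the 9 shelves, and no shelf would reach 7.
By the pigeonhole principle, one more book must land in a shelf that already has 6, giving it 7.
So 9 × 6 + 1 = 55 books are required.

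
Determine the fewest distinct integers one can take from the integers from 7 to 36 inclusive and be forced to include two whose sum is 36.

Two chosen integers sum to 36 exactly when both halves of some pair {x, 36−x} with 7 ≤ x ≤ 36−x ≤ 29 are chosen — 11 such pairs.
The remaining 8 elements (those with no distinct partner in range) can never complete a 36-sum, so the worst case takes all of them and one from each pair: 8 + 11 = 19.
The 20th integer has to be the second member of some pair, so 19 + 1 = 20.

20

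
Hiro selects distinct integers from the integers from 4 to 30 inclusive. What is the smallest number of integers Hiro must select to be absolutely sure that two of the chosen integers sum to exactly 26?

A set avoiding the sum 26 can contain at most one of each pair {x, 26−x}, plus the 9 elements whose complement lies outside the range or equal to its own complement.
The integers 13, …, 30 (18 of them) are such a set: any two sum to at least 13+14 = 27 > 26.
Pigeonhole: any 19th integer completes one of the 9 pairs, so 19 choices force a sum of 26.

19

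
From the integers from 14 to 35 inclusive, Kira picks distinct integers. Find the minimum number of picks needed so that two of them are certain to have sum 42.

Group the elements by complementary pair {x, 42−x}: {14,28}, {15,27}, {16,26}, …, giving 7 two-element pairs; the single value 21 (it cannot pair with itself since the integers are distinct); and 7 integers whose partner 42−x falls outside [14,35].
By the pigeonhole principle, treating each of those 15 groups as a pigeonhole, one can pick one integer per group — 15 integers — with no two summing to 42.
The 16th integer lands in an occupied pair, forcing a sum of 42.

16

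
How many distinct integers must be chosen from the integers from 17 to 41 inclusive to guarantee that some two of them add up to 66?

Group the elements by complementary pair {x, 66−x}: {25,41}, {26,40}, {27,39}, …, giving 8 two-element pairs, the single value 33 (it cannot pair with itself since the integers are distinct), and 8 integers whose partner 66−x falls outside [17,41].
Pigeonhole: treating each of those 17 groups as a pigeonhole, one can pick one integer per group — 17 integers — with no two summing to 66.
The 18th integer lands in an occupied pair, forcing a sum of 66.

18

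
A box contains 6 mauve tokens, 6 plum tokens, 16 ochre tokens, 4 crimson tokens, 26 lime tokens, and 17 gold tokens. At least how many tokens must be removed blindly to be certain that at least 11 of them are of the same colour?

Put each drawn token into a box by colour. The largest draw with every box below 11 takes min(count, 10) from each colour; colours with fewer than 10 contribute all they have.
Σ min(cᵢ, 10) = 6 + 6 + 10 + 4 + 10 + 10 = 46.
Draw number 46 + 1 = 47 must push one box to 11.

47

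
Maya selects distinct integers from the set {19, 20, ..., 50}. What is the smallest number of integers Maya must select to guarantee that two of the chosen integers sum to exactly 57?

Group the elements by complementary pair {x, 57−x}: {19,38}, {20,37}, {21,36}, …, giving 10 two-element pairs and 12 integers whose partner 57−x falls outside [19,50].
By the pigeonhole principle, treating each of those 22 groups as a pigeonhole, one can pick one integer per group — 22 integers — with no two summing to 57.
The 23rd integer lands in an occupied pair, forcing a sum of 57.

23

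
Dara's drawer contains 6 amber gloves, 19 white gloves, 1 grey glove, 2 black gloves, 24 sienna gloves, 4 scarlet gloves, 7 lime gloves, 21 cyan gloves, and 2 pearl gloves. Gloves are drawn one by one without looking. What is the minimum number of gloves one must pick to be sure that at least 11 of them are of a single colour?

The 9 colours are the holes; the gloves drawn are the pigeons.
To avoid 11 of any one colour, the worst case takes at most 10 of each colour, or every glove of a colour that has fewer than 10.
That gives 6 + 10 + 1 + 2 + 10 + 4 + 7 + 10 + 2 = 52 gloves with no colour reaching 11.
The next glove forces some colour to 11, so 52 + 1 = 53.

53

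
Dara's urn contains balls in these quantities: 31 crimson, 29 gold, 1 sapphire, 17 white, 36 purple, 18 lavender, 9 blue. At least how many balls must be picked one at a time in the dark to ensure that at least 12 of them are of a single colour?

66

The 7 colours are the holes; the balls drawn are the pigeons.
To avoid 12 of any one colour, the worst case takes at most 11 of each colour, or every ball of a colour that has fewer than 11.
That gives 11 + 11 + 1 + 11 + 11 + 11 + 9 = 65 balls with no colour reaching 12.
The next ball forces some colour to 12, so 65 + 1 = 66.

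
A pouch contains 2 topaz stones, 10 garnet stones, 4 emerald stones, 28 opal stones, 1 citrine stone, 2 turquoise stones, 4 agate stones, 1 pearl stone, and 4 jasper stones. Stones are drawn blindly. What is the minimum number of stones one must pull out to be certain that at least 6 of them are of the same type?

Pigeonhole: put each drawn stone into a box by type. The largest draw with every box below 6 takes min(count, 5) from each type; types with fewer than 5 contribute all they have.
Σ min(cᵢ, 5) = 2 + 5 + 4 + 5 + 1 + 2 + 4 + 1 + 4 = 28.
Draw number 28 + 1 = 29 must push one box to 6.

29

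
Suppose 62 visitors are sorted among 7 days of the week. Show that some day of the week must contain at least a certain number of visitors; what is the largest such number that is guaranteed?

The 7 days of the week are the holes and the 62 visitors are the pigeons.
If every day of the week held at most 8 visitors, the total would be at most 7 × 8 = 56, which is less than 62.
So some day of the week holds at least ⌈62/7⌉ = 9 visitors.

9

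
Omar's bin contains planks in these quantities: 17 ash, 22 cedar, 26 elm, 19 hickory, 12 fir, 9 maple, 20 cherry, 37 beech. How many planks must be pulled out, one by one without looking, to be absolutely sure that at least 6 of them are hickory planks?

149

In the worst case for collecting hickory planks, every non-hickory plank comes out first.
There are 17 + 22 + 26 + 12 + 9 + 20 + 37 = 143 non-hickory planks altogether.
After those, each further plank must be hickory, so 143 + 6 = 149 draws guarantee 6 hickory planks.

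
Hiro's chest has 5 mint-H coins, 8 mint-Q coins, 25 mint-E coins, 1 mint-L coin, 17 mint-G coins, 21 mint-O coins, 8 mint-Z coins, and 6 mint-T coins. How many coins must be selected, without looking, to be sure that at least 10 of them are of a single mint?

56

Pigeonhole: put each drawn coin into a box by mint. The largest draw with every box below 10 takes min(count, 9) from each mint; mints with fewer than 9 contribute all they have.
Σ min(cᵢ, 9) = 5 + 8 + 9 + 1 + 9 + 9 + 8 + 6 = 55.
Draw number 55 + 1 = 56 must push one box to 10.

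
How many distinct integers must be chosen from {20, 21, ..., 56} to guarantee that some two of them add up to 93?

28

Two chosen integers sum to 93 exactly when both halves of some pair {x, 93−x} with 37 ≤ x ≤ 93−x ≤ 56 are chosen — 10 such pairs.
The remaining 17 elements (those with no distinct partner in range) can never complete a 93-sum, so the worst case takes all of them and one from each pair: 17 + 10 = 27.
The 28th integer has to be the second member of some pair, so 27 + 1 = 28.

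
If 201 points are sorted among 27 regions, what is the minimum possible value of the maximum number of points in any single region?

The 27 regions are the holes and the 201 points are the pigeons.
If every region held at most 7 points, the total would be at most 27 × 7 = 189, which is less than 201.
So some region holds at least ⌈201/27⌉ = 8 points.

8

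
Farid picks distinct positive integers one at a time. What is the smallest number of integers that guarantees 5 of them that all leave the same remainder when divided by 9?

By the pigeonhole principle, the 9 residue classes mod 9 are the pigeonholes.
With 36 integers one could put 4 in each residue class and have no class reach 5.
The 37th integer pushes some class to 5, so 9·4 + 1 = 37.

37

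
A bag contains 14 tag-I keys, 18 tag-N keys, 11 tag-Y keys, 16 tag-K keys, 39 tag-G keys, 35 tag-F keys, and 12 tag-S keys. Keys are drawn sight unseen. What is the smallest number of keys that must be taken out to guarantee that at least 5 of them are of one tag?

An adversary could hand out at most 4 keys per tag: 4 + 4 + 4 + 4 + 4 + 4 + 4 = 28 keys and still no tag has 5.
Pigeonhole: one more key lands in a tag already at 4, so 29 draws are enough and 28 are not.

29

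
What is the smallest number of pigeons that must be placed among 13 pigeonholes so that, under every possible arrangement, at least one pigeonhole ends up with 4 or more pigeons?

With 39 pigeons one could put exactly 3 in each of the 13 pigeonholes, and no pigeonhole would reach 4.
Pigeonhole: one more pigeon must land in a pigeonhole that already has 3, giving it 4.
So 13 × 3 + 1 = 40 pigeons are required.

40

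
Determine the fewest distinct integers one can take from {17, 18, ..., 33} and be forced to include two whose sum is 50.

A set avoiding the sum 50 can contain at most one of each pair {x, 50−x}, plus the 1 element equal to its own complement.
The integers 25, …, 33 (9 of them) are such a set: any two sum to at least 25+26 = 51 > 50.
Any 10th integer completes one of the 8 pairs, so 10 choices force a sum of 50.

10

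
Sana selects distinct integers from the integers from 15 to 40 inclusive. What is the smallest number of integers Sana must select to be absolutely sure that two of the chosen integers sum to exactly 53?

15

Two chosen integers sum to 53 exactly when both halves of some pair {x, 53−x} with 15 ≤ x ≤ 53−x ≤ 38 are chosen — 12 such pairs.
The remaining 2 elements (those with no distinct partner in range) can never complete a 53-sum, so the worst case takes all of them and one from each pair: 2 + 12 = 14.
By pigeonhole, the 15th integer has to be the second member of some pair, so 14 + 1 = 15.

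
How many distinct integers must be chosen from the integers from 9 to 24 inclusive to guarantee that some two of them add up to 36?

11

A set avoiding the sum 36 can contain at most one of each pair {x, 36−x}, plus the 4 elements whose complement lies outside the range or equal to its own complement.
The integers 9, …, 18 (10 of them) are such a set: any two sum to at least 9+10 = 19 and at most 17+18 = 35 < 36.
By the pigeonhole principle, any 11th integer completes one of the 6 pairs, so 11 choices force a sum of 36.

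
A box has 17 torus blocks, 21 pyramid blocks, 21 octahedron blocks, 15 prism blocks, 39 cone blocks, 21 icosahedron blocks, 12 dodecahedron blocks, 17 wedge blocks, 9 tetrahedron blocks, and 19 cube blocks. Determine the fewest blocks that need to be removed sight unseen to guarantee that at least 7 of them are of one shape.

61

The 10 shapes are the holes; the blocks drawn are the pigeons.
To avoid 7 of any one shape, the worst case takes at most 6 of each shape.
That gives 6 + 6 + 6 + 6 + 6 + 6 + 6 + 6 + 6 + 6 = 60 blocks with no shape reaching 7.
The next block forces some shape to 7, so 60 + 1 = 61.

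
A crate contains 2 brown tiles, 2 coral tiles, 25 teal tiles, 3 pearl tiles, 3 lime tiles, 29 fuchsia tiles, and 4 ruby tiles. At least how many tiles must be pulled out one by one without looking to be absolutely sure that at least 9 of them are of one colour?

31

An adversary could hand out at most 8 tiles per colour (5 colours run out sooner): 2 + 2 + 8 + 3 + 3 + 8 + 4 = 30 tiles and still no colour has 9.
One more tile lands in a colour already at 8, so 31 draws are enough and 30 are not.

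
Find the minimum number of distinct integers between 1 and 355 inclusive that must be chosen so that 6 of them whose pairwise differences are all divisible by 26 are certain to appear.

Integers whose pairwise differences are multiples of 26 are exactly those sharing a remainder mod 26. Pigeonhole: the 26 residue classes mod 26 are the pigeonholes.
With 130 integers one could put 5 in each residue class and have no class reach 6.
The 131st integer pushes some class to 6, so 26·5 + 1 = 131.

131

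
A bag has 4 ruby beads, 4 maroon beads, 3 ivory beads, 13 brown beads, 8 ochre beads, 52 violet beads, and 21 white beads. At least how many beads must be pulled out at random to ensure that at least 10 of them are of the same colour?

47

The 7 colours are the holes; the beads drawn are the pigeons.
To avoid 10 of any one colour, the worst case takes at most 9 of each colour, or every bead of a colour that has fewer than 9.
That gives 4 + 4 + 3 + 9 + 8 + 9 + 9 = 46 beads with no colour reaching 10.
The next bead forces some colour to 10, so 46 + 1 = 47.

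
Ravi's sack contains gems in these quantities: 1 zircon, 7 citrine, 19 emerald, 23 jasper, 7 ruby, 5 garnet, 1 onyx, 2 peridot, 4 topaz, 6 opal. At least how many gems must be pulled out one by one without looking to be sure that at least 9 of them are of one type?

Put each drawn gem into a box by type. The largest draw with every box below 9 takes min(count, 8) from each type; types with fewer than 8 contribute all they have.
Σ min(cᵢ, 8) = 1 + 7 + 8 + 8 + 7 + 5 + 1 + 2 + 4 + 6 = 49.
Draw number 49 + 1 = 50 must push one box to 9.

50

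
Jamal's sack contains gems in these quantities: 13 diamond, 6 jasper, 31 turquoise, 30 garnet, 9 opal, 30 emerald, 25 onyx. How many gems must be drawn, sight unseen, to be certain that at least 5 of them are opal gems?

140

In the worst case for collecting opal gems, every non-opal gem comes out first.
There are 13 + 6 + 31 + 30 + 30 + 25 = 135 non-opal gems altogether.
After those, each further gem must be opal, so 135 + 5 = 140 draws guarantee 5 opal gems.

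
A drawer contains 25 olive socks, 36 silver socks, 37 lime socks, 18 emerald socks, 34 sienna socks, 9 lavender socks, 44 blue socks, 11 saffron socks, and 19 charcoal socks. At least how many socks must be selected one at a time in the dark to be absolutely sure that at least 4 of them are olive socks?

212

In the worst case for collecting olive socks, every non-olive sock comes out first.
There are 36 + 37 + 18 + 34 + 9 + 44 + 11 + 19 = 208 non-olive socks altogether.
After those, each further sock must be olive, so 208 + 4 = 212 draws guarantee 4 olive socks.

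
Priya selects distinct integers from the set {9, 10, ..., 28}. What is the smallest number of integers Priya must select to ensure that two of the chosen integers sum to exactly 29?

A set avoiding the sum 29 can contain at most one of each pair {x, 29−x}, plus the 8 elements whose complement lies outside the range.
The integers 15, …, 28 (14 of them) are such a set: any two sum to at least 15+16 = 31 > 29.
Pigeonhole: any 15th integer completes one of the 6 pairs, so 15 choices force a sum of 29.

15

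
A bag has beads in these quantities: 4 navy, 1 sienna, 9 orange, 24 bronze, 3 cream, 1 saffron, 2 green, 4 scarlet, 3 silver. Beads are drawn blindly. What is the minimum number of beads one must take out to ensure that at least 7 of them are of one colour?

31

Put each drawn bead into a box by colour. The largest draw with every box below 7 takes min(count, 6) from each colour; colours with fewer than 6 contribute all they have.
Σ min(cᵢ, 6) = 4 + 1 + 6 + 6 + 3 + 1 + 2 + 4 + 3 = 30.
Draw number 30 + 1 = 31 must push one box to 7.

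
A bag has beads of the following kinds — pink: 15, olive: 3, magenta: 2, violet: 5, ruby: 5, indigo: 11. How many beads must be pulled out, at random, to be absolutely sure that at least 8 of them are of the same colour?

Pigeonhole: the 6 colours are the holes; the beads drawn are the pigeons.
To avoid 8 of any one colour, the worst case takes at most 7 of each colour, or every bead of a colour that has fewer than 7.
That gives 7 + 3 + 2 + 5 + 5 + 7 = 29 beads with no colour reaching 8.
The next bead forces some colour to 8, so 29 + 1 = 30.

30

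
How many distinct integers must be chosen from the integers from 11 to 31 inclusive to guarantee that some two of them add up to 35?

15

Group the elements by complementary pair {x, 35−x}: {11,24}, {12,23}, {13,22}, …, giving 7 two-element pairs and 7 integers whose partner 35−x falls outside [11,31].
Treating each of those 14 groups as a pigeonhole, one can pick one integer per group — 14 integers — with no two summing to 35.
The 15th integer lands in an occupied pair, forcing a sum of 35.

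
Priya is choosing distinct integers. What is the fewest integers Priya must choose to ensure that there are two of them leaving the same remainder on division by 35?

36

The 35 residue classes mod 35 are the pigeonholes.
With 35 integers one could put 1 in each residue class and have no class reach 2.
The 36th integer pushes some class to 2, so 35·1 + 1 = 36.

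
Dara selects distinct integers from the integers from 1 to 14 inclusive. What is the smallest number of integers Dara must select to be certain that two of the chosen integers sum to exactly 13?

9

Group the elements by complementary pair {x, 13−x}: {1,12}, {2,11}, {3,10}, …, giving 6 two-element pairs and 2 integers whose partner 13−x falls outside [1,14].
Treating each of those 8 groups as a pigeonhole, one can pick one integer per group — 8 integers — with no two summing to 13.
The 9th integer lands in an occupied pair, forcing a sum of 13.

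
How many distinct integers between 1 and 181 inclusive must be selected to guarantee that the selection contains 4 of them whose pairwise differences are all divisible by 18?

55

Integers whose pairwise differences are multiples of 18 are exactly those sharing a remainder mod 18. The 18 residue classes mod 18 are the pigeonholes.
With 54 integers one could put 3 in each residue class and have no class reach 4.
The 55th integer pushes some class to 4, so 18·3 + 1 = 55.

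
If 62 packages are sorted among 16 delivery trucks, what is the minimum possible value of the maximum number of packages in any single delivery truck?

4

Pigeonhole: the 16 delivery trucks are the holes and the 62 packages are the pigeons.
If every delivery truck held at most 3 packages, the total would be at most 16 × 3 = 48, which is less than 62.
So some delivery truck holds at least ⌈62/16⌉ = 4 packages.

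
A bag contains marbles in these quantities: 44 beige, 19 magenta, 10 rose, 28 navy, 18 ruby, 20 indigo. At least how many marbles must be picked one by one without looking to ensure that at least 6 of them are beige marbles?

101

In the worst case for collecting beige marbles, every non-beige marble comes out first.
There are 19 + 10 + 28 + 18 + 20 = 95 non-beige marbles altogether.
After those, each further marble must be beige, so 95 + 6 = 101 draws guarantee 6 beige marbles.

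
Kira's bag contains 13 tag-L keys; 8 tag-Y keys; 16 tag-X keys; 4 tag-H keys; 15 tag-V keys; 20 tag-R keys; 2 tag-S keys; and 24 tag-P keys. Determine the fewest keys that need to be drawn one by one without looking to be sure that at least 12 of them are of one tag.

Put each drawn key into a box by tag. The largest draw with every box below 12 takes min(count, 11) from each tag; tags with fewer than 11 contribute all they have.
Σ min(cᵢ, 11) = 11 + 8 + 11 + 4 + 11 + 11 + 2 + 11 = 69.
Draw number 69 + 1 = 70 must push one box to 12.

70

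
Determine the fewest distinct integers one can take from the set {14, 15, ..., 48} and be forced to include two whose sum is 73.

24

A set avoiding the sum 73 can contain at most one of each pair {x, 73−x}, plus the 11 elements whose complement lies outside the range.
The integers 14, …, 36 (23 of them) are such a set: any two sum to at least 14+15 = 29 and at most 35+36 = 71 < 73.
By pigeonhole, any 24th integer completes one of the 12 pairs, so 24 choices force a sum of 73.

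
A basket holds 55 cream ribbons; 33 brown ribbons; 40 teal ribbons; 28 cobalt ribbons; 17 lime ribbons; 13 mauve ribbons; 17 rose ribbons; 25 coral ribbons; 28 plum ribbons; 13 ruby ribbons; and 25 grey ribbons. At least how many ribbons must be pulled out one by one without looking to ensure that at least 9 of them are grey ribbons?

278

In the worst case for collecting grey ribbons, every non-grey ribbon comes out first.
There are 55 + 33 + 40 + 28 + 17 + 13 + 17 + 25 + 28 + 13 = 269 non-grey ribbons altogether.
After those, each further ribbon must be grey, so 269 + 9 = 278 draws guarantee 9 grey ribbons.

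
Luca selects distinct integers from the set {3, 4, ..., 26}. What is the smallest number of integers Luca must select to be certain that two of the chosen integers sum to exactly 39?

18

A set avoiding the sum 39 can contain at most one of each pair {x, 39−x}, plus the 10 elements whose complement lies outside the range.
The integers 3, …, 19 (17 of them) are such a set: any two sum to at least 3+4 = 7 and at most 18+19 = 37 < 39.
Any 18th integer completes one of the 7 pairs, so 18 choices force a sum of 39.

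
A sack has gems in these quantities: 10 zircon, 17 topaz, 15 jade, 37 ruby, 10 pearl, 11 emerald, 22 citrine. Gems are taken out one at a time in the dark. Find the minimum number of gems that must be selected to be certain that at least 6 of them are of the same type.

An adversary could hand out at most 5 gems per type: 5 + 5 + 5 + 5 + 5 + 5 + 5 = 35 gems and still no type has 6.
One more gem lands in a type already at 5, so 36 draws are enough and 35 are not.

36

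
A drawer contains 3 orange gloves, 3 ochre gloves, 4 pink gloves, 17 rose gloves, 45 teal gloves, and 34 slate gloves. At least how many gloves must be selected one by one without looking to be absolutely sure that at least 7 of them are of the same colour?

An adversary could hand out at most 6 gloves per colour (orange, ochre, pink run out sooner): 3 + 3 + 4 + 6 + 6 + 6 = 28 gloves and still no colour has 7.
By pigeonhole, one more glove lands in a colour already at 6, so 29 draws are enough and 28 are not.

29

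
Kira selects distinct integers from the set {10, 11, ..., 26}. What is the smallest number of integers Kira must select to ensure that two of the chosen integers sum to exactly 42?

13

Group the elements by complementary pair {x, 42−x}: {16,26}, {17,25}, {18,24}, …, giving 5 two-element pairs, the single value 21 (it cannot pair with itself since the integers are distinct), and 6 integers whose partner 42−x falls outside [10,26].
By the pigeonhole principle, treating each of those 12 groups as a pigeonhole, one can pick one integer per group — 12 integers — with no two summing to 42.
The 13th integer lands in an occupied pair, forcing a sum of 42.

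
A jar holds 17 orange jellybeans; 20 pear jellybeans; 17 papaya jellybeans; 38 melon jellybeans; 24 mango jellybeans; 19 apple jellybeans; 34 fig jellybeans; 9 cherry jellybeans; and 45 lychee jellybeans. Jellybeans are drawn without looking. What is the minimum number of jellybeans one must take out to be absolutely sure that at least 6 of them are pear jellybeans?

209

In the worst case for collecting pear jellybeans, every non-pear jellybean comes out first.
There are 17 + 17 + 38 + 24 + 19 + 34 + 9 + 45 = 203 non-pear jellybeans altogether.
After those, each further jellybean must be pear, so 203 + 6 = 209 draws guarantee 6 pear jellybeans.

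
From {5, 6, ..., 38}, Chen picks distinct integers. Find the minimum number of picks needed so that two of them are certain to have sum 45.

19

Two chosen integers sum to 45 exactly when both halves of some pair {x, 45−x} with 7 ≤ x ≤ 45−x ≤ 38 are chosen — 16 such pairs.
The remaining 2 elements (those with no distinct partner in range) can never complete a 45-sum, so the worst case takes all of them and one from each pair: 2 + 16 = 18.
Pigeonhole: the 19th integer has to be the second member of some pair, so 18 + 1 = 19.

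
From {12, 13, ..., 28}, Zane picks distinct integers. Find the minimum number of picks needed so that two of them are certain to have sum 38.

11

Two chosen integers sum to 38 exactly when both halves of some pair {x, 38−x} with 12 ≤ x ≤ 38−x ≤ 26 are chosen — 7 such pairs.
The remaining 3 elements (those with no distinct partner in range) can never complete a 38-sum, so the worst case takes all of them and one from each pair: 3 + 7 = 10.
By pigeonhole, the 11th integer has to be the second member of some pair, so 10 + 1 = 11.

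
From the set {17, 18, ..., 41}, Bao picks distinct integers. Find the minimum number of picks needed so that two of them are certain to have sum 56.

15

Group the elements by complementary pair {x, 56−x}: {17,39}, {18,38}, {19,37}, …, giving 11 two-element pairs; the single value 28 (it cannot pair with itself since the integers are distinct); and 2 integers whose partner 56−x falls outside [17,41].
Treating each of those 14 groups as a pigeonhole, one can pick one integer per group — 14 integers — with no two summing to 56.
The 15th integer lands in an occupied pair, forcing a sum of 56.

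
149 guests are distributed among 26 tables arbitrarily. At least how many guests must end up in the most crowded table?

6

By the pigeonhole principle, the 26 tables are the holes and the 149 guests are the pigeons.
If every table held at most 5 guests, the total would be at most 26 × 5 = 130, which is less than 149.
So some table holds at least ⌈149/26⌉ = 6 guests.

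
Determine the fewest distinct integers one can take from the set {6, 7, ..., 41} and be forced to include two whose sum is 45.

20

Group the elements by complementary pair {x, 45−x}: {6,39}, {7,38}, {8,37}, …, giving 17 two-element pairs and 2 integers whose partner 45−x falls outside [6,41].
Treating each of those 19 groups as a pigeonhole, one can pick one integer per group — 19 integers — with no two summing to 45.
The 20th integer lands in an occupied pair, forcing a sum of 45.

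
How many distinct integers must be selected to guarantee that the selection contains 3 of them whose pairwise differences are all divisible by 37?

75

Integers whose pairwise differences are multiples of 37 are exactly those sharing a remainder mod 37. By the pigeonhole principle, the 37 residue classes mod 37 are the pigeonholes.
With 74 integers one could put 2 in each residue class and have no class reach 3.
The 75th integer pushes some class to 3, so 37·2 + 1 = 75.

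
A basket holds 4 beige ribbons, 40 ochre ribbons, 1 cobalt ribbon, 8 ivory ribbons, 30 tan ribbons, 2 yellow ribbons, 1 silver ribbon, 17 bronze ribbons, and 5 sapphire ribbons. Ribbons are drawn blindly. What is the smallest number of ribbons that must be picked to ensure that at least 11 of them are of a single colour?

An adversary could hand out at most 10 ribbons per colour (6 colours run out sooner): 4 + 10 + 1 + 8 + 10 + 2 + 1 + 10 + 5 = 51 ribbons and still no colour has 11.
By pigeonhole, one more ribbon lands in a colour already at 10, so 52 draws are enough and 51 are not.

52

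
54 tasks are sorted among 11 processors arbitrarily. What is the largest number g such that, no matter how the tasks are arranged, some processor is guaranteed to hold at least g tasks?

The 11 processors are the holes and the 54 tasks are the pigeons.
If every processor held at most 4 tasks, the total would be at most 11 × 4 = 44, which is less than 54.
So some processor holds at least ⌈54/11⌉ = 5 tasks.

5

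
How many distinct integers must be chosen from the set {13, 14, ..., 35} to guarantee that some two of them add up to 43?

Group the elements by complementary pair {x, 43−x}: {13,30}, {14,29}, {15,28}, …, giving 9 two-element pairs and 5 integers whose partner 43−x falls outside [13,35].
Pigeonhole: treating each of those 14 groups as a pigeonhole, one can pick one integer per group — 14 integers — with no two summing to 43.
The 15th integer lands in an occupied pair, forcing a sum of 43.

15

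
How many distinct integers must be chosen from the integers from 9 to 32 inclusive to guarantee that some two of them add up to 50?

18

Group the elements by complementary pair {x, 50−x}: {18,32}, {19,31}, {20,30}, …, giving 7 two-element pairs, the single value 25 (it cannot pair with itself since the integers are distinct), and 9 integers whose partner 50−x falls outside [9,32].
By pigeonhole, treating each of those 17 groups as a pigeonhole, one can pick one integer per group — 17 integers — with no two summing to 50.
The 18th integer lands in an occupied pair, forcing a sum of 50.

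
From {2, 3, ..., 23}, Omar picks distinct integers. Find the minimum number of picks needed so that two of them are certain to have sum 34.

A set avoiding the sum 34 can contain at most one of each pair {x, 34−x}, plus the 10 elements whose complement lies outside the range or equal to its own complement.
The integers 2, …, 17 (16 of them) are such a set: any two sum to at least 2+3 = 5 and at most 16+17 = 33 < 34.
Any 17th integer completes one of the 6 pairs, so 17 choices force a sum of 34.

17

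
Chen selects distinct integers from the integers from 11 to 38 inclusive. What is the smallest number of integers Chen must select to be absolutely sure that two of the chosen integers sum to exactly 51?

16

Group the elements by complementary pair {x, 51−x}: {13,38}, {14,37}, {15,36}, …, giving 13 two-element pairs and 2 integers whose partner 51−x falls outside [11,38].
By pigeonhole, treating each of those 15 groups as a pigeonhole, one can pick one integer per group — 15 integers — with no two summing to 51.
The 16th integer lands in an occupied pair, forcing a sum of 51.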